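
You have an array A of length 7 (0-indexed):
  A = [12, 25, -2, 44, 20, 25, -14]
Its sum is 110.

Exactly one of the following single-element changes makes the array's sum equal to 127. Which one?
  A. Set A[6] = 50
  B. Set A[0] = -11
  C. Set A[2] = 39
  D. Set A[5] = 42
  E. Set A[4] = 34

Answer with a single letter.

Option A: A[6] -14->50, delta=64, new_sum=110+(64)=174
Option B: A[0] 12->-11, delta=-23, new_sum=110+(-23)=87
Option C: A[2] -2->39, delta=41, new_sum=110+(41)=151
Option D: A[5] 25->42, delta=17, new_sum=110+(17)=127 <-- matches target
Option E: A[4] 20->34, delta=14, new_sum=110+(14)=124

Answer: D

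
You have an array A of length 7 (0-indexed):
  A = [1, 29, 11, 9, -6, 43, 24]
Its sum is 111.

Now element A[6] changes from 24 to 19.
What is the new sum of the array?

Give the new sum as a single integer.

Answer: 106

Derivation:
Old value at index 6: 24
New value at index 6: 19
Delta = 19 - 24 = -5
New sum = old_sum + delta = 111 + (-5) = 106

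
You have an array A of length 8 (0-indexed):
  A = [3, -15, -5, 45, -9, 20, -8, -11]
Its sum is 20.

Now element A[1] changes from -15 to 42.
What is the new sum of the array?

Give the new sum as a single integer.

Answer: 77

Derivation:
Old value at index 1: -15
New value at index 1: 42
Delta = 42 - -15 = 57
New sum = old_sum + delta = 20 + (57) = 77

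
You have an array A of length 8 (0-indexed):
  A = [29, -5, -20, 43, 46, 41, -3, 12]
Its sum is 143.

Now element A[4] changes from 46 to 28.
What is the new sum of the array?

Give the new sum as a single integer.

Old value at index 4: 46
New value at index 4: 28
Delta = 28 - 46 = -18
New sum = old_sum + delta = 143 + (-18) = 125

Answer: 125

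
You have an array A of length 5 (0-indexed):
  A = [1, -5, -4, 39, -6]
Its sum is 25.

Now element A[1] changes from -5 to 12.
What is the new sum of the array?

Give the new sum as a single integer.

Old value at index 1: -5
New value at index 1: 12
Delta = 12 - -5 = 17
New sum = old_sum + delta = 25 + (17) = 42

Answer: 42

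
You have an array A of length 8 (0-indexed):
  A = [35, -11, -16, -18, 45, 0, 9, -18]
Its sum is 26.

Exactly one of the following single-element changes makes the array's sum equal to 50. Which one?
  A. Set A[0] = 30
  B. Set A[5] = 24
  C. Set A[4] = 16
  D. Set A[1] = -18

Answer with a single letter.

Answer: B

Derivation:
Option A: A[0] 35->30, delta=-5, new_sum=26+(-5)=21
Option B: A[5] 0->24, delta=24, new_sum=26+(24)=50 <-- matches target
Option C: A[4] 45->16, delta=-29, new_sum=26+(-29)=-3
Option D: A[1] -11->-18, delta=-7, new_sum=26+(-7)=19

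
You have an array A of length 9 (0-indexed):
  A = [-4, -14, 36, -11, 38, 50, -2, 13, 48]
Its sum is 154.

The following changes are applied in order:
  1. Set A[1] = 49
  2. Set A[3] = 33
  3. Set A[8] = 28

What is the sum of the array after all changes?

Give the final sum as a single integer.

Answer: 241

Derivation:
Initial sum: 154
Change 1: A[1] -14 -> 49, delta = 63, sum = 217
Change 2: A[3] -11 -> 33, delta = 44, sum = 261
Change 3: A[8] 48 -> 28, delta = -20, sum = 241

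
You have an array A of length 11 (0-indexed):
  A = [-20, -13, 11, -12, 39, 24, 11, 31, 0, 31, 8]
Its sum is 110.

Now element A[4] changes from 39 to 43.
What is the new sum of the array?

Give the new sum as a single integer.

Old value at index 4: 39
New value at index 4: 43
Delta = 43 - 39 = 4
New sum = old_sum + delta = 110 + (4) = 114

Answer: 114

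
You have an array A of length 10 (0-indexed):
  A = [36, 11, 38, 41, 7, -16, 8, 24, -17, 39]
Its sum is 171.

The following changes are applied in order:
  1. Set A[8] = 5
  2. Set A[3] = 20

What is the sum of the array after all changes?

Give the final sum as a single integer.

Answer: 172

Derivation:
Initial sum: 171
Change 1: A[8] -17 -> 5, delta = 22, sum = 193
Change 2: A[3] 41 -> 20, delta = -21, sum = 172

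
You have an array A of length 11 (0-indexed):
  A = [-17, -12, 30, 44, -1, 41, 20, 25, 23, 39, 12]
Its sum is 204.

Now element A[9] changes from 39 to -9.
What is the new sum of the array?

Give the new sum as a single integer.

Old value at index 9: 39
New value at index 9: -9
Delta = -9 - 39 = -48
New sum = old_sum + delta = 204 + (-48) = 156

Answer: 156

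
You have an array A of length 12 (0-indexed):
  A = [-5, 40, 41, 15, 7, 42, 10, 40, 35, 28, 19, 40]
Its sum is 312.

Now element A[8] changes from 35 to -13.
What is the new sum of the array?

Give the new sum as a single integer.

Answer: 264

Derivation:
Old value at index 8: 35
New value at index 8: -13
Delta = -13 - 35 = -48
New sum = old_sum + delta = 312 + (-48) = 264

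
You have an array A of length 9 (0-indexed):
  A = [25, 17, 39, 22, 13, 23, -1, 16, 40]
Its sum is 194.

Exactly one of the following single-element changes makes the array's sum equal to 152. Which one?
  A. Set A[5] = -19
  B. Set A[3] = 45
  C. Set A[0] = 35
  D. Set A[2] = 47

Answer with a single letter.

Option A: A[5] 23->-19, delta=-42, new_sum=194+(-42)=152 <-- matches target
Option B: A[3] 22->45, delta=23, new_sum=194+(23)=217
Option C: A[0] 25->35, delta=10, new_sum=194+(10)=204
Option D: A[2] 39->47, delta=8, new_sum=194+(8)=202

Answer: A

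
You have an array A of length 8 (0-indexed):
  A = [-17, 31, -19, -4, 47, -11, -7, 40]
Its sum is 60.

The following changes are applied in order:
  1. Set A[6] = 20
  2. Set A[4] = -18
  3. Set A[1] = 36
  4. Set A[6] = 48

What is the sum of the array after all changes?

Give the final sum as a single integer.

Answer: 55

Derivation:
Initial sum: 60
Change 1: A[6] -7 -> 20, delta = 27, sum = 87
Change 2: A[4] 47 -> -18, delta = -65, sum = 22
Change 3: A[1] 31 -> 36, delta = 5, sum = 27
Change 4: A[6] 20 -> 48, delta = 28, sum = 55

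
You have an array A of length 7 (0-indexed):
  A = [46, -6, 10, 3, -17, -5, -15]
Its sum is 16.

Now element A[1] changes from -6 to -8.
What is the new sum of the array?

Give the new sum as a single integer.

Old value at index 1: -6
New value at index 1: -8
Delta = -8 - -6 = -2
New sum = old_sum + delta = 16 + (-2) = 14

Answer: 14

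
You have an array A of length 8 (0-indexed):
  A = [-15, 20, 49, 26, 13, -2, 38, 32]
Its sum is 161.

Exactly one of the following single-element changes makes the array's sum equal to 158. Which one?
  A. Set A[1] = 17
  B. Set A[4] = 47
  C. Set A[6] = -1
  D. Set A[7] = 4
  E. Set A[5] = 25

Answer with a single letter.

Option A: A[1] 20->17, delta=-3, new_sum=161+(-3)=158 <-- matches target
Option B: A[4] 13->47, delta=34, new_sum=161+(34)=195
Option C: A[6] 38->-1, delta=-39, new_sum=161+(-39)=122
Option D: A[7] 32->4, delta=-28, new_sum=161+(-28)=133
Option E: A[5] -2->25, delta=27, new_sum=161+(27)=188

Answer: A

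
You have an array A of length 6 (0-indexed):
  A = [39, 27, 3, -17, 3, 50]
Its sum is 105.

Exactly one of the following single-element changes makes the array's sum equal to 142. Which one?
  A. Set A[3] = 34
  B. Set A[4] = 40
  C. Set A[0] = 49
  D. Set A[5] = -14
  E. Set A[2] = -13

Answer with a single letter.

Answer: B

Derivation:
Option A: A[3] -17->34, delta=51, new_sum=105+(51)=156
Option B: A[4] 3->40, delta=37, new_sum=105+(37)=142 <-- matches target
Option C: A[0] 39->49, delta=10, new_sum=105+(10)=115
Option D: A[5] 50->-14, delta=-64, new_sum=105+(-64)=41
Option E: A[2] 3->-13, delta=-16, new_sum=105+(-16)=89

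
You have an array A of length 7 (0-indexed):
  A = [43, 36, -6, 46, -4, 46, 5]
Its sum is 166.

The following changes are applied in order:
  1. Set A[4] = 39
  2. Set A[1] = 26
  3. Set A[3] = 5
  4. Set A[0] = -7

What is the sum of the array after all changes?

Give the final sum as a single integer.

Answer: 108

Derivation:
Initial sum: 166
Change 1: A[4] -4 -> 39, delta = 43, sum = 209
Change 2: A[1] 36 -> 26, delta = -10, sum = 199
Change 3: A[3] 46 -> 5, delta = -41, sum = 158
Change 4: A[0] 43 -> -7, delta = -50, sum = 108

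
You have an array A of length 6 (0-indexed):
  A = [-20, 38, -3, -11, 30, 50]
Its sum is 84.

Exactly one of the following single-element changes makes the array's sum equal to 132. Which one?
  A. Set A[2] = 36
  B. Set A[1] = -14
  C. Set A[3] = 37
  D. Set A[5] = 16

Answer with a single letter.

Option A: A[2] -3->36, delta=39, new_sum=84+(39)=123
Option B: A[1] 38->-14, delta=-52, new_sum=84+(-52)=32
Option C: A[3] -11->37, delta=48, new_sum=84+(48)=132 <-- matches target
Option D: A[5] 50->16, delta=-34, new_sum=84+(-34)=50

Answer: C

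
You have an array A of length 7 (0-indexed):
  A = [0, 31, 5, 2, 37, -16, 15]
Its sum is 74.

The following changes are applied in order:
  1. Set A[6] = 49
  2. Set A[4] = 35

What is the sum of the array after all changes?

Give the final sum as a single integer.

Initial sum: 74
Change 1: A[6] 15 -> 49, delta = 34, sum = 108
Change 2: A[4] 37 -> 35, delta = -2, sum = 106

Answer: 106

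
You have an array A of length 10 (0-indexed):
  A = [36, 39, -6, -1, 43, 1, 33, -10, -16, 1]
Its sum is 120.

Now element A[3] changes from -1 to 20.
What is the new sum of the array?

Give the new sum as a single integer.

Answer: 141

Derivation:
Old value at index 3: -1
New value at index 3: 20
Delta = 20 - -1 = 21
New sum = old_sum + delta = 120 + (21) = 141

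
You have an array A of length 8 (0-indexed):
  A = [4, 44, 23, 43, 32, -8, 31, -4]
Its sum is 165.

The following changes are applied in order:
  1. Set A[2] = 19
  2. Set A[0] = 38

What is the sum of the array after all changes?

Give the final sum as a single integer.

Answer: 195

Derivation:
Initial sum: 165
Change 1: A[2] 23 -> 19, delta = -4, sum = 161
Change 2: A[0] 4 -> 38, delta = 34, sum = 195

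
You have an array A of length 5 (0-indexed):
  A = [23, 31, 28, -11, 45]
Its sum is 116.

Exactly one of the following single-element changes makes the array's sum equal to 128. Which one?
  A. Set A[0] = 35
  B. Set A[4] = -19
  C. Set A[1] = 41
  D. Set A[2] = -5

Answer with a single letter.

Answer: A

Derivation:
Option A: A[0] 23->35, delta=12, new_sum=116+(12)=128 <-- matches target
Option B: A[4] 45->-19, delta=-64, new_sum=116+(-64)=52
Option C: A[1] 31->41, delta=10, new_sum=116+(10)=126
Option D: A[2] 28->-5, delta=-33, new_sum=116+(-33)=83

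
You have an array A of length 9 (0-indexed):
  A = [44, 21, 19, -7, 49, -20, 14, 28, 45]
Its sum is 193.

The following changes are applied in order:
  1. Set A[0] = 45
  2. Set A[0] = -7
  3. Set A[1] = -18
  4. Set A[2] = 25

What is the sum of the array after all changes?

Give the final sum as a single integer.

Initial sum: 193
Change 1: A[0] 44 -> 45, delta = 1, sum = 194
Change 2: A[0] 45 -> -7, delta = -52, sum = 142
Change 3: A[1] 21 -> -18, delta = -39, sum = 103
Change 4: A[2] 19 -> 25, delta = 6, sum = 109

Answer: 109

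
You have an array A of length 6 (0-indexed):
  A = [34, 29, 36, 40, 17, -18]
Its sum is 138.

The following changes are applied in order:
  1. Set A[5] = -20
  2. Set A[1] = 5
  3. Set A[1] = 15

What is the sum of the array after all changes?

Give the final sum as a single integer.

Initial sum: 138
Change 1: A[5] -18 -> -20, delta = -2, sum = 136
Change 2: A[1] 29 -> 5, delta = -24, sum = 112
Change 3: A[1] 5 -> 15, delta = 10, sum = 122

Answer: 122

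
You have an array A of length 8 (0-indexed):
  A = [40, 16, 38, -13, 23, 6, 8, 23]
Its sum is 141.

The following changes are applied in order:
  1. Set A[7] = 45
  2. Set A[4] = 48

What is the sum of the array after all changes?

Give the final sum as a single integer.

Answer: 188

Derivation:
Initial sum: 141
Change 1: A[7] 23 -> 45, delta = 22, sum = 163
Change 2: A[4] 23 -> 48, delta = 25, sum = 188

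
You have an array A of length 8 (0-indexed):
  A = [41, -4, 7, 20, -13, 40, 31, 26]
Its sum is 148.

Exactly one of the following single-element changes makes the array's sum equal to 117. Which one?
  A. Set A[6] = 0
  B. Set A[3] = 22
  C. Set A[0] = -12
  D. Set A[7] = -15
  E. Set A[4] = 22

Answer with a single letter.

Option A: A[6] 31->0, delta=-31, new_sum=148+(-31)=117 <-- matches target
Option B: A[3] 20->22, delta=2, new_sum=148+(2)=150
Option C: A[0] 41->-12, delta=-53, new_sum=148+(-53)=95
Option D: A[7] 26->-15, delta=-41, new_sum=148+(-41)=107
Option E: A[4] -13->22, delta=35, new_sum=148+(35)=183

Answer: A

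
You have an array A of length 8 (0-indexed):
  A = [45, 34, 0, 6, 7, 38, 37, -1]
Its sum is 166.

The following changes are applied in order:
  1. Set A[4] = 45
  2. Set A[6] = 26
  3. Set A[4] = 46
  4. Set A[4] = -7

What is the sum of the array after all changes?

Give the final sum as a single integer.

Answer: 141

Derivation:
Initial sum: 166
Change 1: A[4] 7 -> 45, delta = 38, sum = 204
Change 2: A[6] 37 -> 26, delta = -11, sum = 193
Change 3: A[4] 45 -> 46, delta = 1, sum = 194
Change 4: A[4] 46 -> -7, delta = -53, sum = 141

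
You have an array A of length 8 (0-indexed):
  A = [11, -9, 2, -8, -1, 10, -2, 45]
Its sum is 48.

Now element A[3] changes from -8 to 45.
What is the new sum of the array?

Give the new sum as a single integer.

Old value at index 3: -8
New value at index 3: 45
Delta = 45 - -8 = 53
New sum = old_sum + delta = 48 + (53) = 101

Answer: 101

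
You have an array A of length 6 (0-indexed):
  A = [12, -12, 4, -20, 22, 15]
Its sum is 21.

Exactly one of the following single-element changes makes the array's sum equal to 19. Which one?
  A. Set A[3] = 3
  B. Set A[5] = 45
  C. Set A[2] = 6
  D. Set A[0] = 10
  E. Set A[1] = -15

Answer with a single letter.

Answer: D

Derivation:
Option A: A[3] -20->3, delta=23, new_sum=21+(23)=44
Option B: A[5] 15->45, delta=30, new_sum=21+(30)=51
Option C: A[2] 4->6, delta=2, new_sum=21+(2)=23
Option D: A[0] 12->10, delta=-2, new_sum=21+(-2)=19 <-- matches target
Option E: A[1] -12->-15, delta=-3, new_sum=21+(-3)=18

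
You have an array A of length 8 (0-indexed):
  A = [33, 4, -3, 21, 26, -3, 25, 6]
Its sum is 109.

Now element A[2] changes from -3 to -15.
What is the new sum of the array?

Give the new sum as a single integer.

Answer: 97

Derivation:
Old value at index 2: -3
New value at index 2: -15
Delta = -15 - -3 = -12
New sum = old_sum + delta = 109 + (-12) = 97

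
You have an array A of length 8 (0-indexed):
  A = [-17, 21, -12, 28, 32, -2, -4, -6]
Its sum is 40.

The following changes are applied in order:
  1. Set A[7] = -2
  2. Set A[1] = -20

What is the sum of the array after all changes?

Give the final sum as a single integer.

Answer: 3

Derivation:
Initial sum: 40
Change 1: A[7] -6 -> -2, delta = 4, sum = 44
Change 2: A[1] 21 -> -20, delta = -41, sum = 3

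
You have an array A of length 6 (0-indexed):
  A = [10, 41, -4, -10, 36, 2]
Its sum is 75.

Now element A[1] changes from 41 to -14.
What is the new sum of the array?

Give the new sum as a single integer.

Old value at index 1: 41
New value at index 1: -14
Delta = -14 - 41 = -55
New sum = old_sum + delta = 75 + (-55) = 20

Answer: 20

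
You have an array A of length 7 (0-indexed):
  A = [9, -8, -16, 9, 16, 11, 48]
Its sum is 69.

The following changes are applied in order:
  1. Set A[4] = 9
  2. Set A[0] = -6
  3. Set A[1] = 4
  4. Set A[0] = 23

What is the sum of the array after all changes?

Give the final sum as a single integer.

Answer: 88

Derivation:
Initial sum: 69
Change 1: A[4] 16 -> 9, delta = -7, sum = 62
Change 2: A[0] 9 -> -6, delta = -15, sum = 47
Change 3: A[1] -8 -> 4, delta = 12, sum = 59
Change 4: A[0] -6 -> 23, delta = 29, sum = 88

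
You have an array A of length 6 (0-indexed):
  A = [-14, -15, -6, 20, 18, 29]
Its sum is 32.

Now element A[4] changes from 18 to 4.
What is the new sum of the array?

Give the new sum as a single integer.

Old value at index 4: 18
New value at index 4: 4
Delta = 4 - 18 = -14
New sum = old_sum + delta = 32 + (-14) = 18

Answer: 18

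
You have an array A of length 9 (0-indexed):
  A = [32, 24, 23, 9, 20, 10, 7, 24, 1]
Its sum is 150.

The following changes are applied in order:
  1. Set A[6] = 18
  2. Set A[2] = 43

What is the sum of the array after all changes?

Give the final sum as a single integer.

Initial sum: 150
Change 1: A[6] 7 -> 18, delta = 11, sum = 161
Change 2: A[2] 23 -> 43, delta = 20, sum = 181

Answer: 181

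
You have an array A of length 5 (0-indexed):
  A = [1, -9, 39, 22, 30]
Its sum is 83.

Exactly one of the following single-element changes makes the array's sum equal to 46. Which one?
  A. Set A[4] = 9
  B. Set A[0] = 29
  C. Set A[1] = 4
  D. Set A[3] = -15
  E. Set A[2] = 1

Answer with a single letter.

Option A: A[4] 30->9, delta=-21, new_sum=83+(-21)=62
Option B: A[0] 1->29, delta=28, new_sum=83+(28)=111
Option C: A[1] -9->4, delta=13, new_sum=83+(13)=96
Option D: A[3] 22->-15, delta=-37, new_sum=83+(-37)=46 <-- matches target
Option E: A[2] 39->1, delta=-38, new_sum=83+(-38)=45

Answer: D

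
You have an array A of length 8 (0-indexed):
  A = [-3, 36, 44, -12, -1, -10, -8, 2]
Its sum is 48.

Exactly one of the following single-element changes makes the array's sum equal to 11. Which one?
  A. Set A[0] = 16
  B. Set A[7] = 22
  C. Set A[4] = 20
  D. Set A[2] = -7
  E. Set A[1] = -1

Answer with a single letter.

Answer: E

Derivation:
Option A: A[0] -3->16, delta=19, new_sum=48+(19)=67
Option B: A[7] 2->22, delta=20, new_sum=48+(20)=68
Option C: A[4] -1->20, delta=21, new_sum=48+(21)=69
Option D: A[2] 44->-7, delta=-51, new_sum=48+(-51)=-3
Option E: A[1] 36->-1, delta=-37, new_sum=48+(-37)=11 <-- matches target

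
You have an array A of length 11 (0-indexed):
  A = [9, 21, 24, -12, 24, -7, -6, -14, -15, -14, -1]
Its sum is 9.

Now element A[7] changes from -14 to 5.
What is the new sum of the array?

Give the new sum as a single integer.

Old value at index 7: -14
New value at index 7: 5
Delta = 5 - -14 = 19
New sum = old_sum + delta = 9 + (19) = 28

Answer: 28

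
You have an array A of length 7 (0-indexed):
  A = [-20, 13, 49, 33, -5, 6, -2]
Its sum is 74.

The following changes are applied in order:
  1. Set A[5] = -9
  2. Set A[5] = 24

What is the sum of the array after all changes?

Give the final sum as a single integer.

Answer: 92

Derivation:
Initial sum: 74
Change 1: A[5] 6 -> -9, delta = -15, sum = 59
Change 2: A[5] -9 -> 24, delta = 33, sum = 92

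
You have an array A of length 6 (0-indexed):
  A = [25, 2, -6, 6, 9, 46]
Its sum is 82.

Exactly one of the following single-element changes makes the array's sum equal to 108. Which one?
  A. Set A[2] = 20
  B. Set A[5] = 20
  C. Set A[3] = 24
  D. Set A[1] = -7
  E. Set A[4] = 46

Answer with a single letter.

Answer: A

Derivation:
Option A: A[2] -6->20, delta=26, new_sum=82+(26)=108 <-- matches target
Option B: A[5] 46->20, delta=-26, new_sum=82+(-26)=56
Option C: A[3] 6->24, delta=18, new_sum=82+(18)=100
Option D: A[1] 2->-7, delta=-9, new_sum=82+(-9)=73
Option E: A[4] 9->46, delta=37, new_sum=82+(37)=119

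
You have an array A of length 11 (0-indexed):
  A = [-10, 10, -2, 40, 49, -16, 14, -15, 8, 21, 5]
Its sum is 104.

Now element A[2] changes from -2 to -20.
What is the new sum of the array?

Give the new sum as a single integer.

Answer: 86

Derivation:
Old value at index 2: -2
New value at index 2: -20
Delta = -20 - -2 = -18
New sum = old_sum + delta = 104 + (-18) = 86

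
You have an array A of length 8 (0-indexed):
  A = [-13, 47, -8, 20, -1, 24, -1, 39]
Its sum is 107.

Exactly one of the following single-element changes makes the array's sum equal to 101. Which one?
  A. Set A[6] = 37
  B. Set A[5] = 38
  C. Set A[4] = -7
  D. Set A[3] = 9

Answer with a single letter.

Option A: A[6] -1->37, delta=38, new_sum=107+(38)=145
Option B: A[5] 24->38, delta=14, new_sum=107+(14)=121
Option C: A[4] -1->-7, delta=-6, new_sum=107+(-6)=101 <-- matches target
Option D: A[3] 20->9, delta=-11, new_sum=107+(-11)=96

Answer: C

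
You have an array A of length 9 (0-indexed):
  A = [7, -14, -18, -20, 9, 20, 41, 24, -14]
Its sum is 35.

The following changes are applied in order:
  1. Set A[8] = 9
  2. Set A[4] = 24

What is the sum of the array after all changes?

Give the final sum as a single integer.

Initial sum: 35
Change 1: A[8] -14 -> 9, delta = 23, sum = 58
Change 2: A[4] 9 -> 24, delta = 15, sum = 73

Answer: 73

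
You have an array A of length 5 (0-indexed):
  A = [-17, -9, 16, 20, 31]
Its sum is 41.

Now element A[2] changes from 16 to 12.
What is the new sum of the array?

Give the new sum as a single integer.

Answer: 37

Derivation:
Old value at index 2: 16
New value at index 2: 12
Delta = 12 - 16 = -4
New sum = old_sum + delta = 41 + (-4) = 37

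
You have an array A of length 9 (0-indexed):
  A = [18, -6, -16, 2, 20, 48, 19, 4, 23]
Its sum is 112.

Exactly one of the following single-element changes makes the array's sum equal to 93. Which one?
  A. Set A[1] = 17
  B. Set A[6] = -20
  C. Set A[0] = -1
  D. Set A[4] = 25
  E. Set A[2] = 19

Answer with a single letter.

Option A: A[1] -6->17, delta=23, new_sum=112+(23)=135
Option B: A[6] 19->-20, delta=-39, new_sum=112+(-39)=73
Option C: A[0] 18->-1, delta=-19, new_sum=112+(-19)=93 <-- matches target
Option D: A[4] 20->25, delta=5, new_sum=112+(5)=117
Option E: A[2] -16->19, delta=35, new_sum=112+(35)=147

Answer: C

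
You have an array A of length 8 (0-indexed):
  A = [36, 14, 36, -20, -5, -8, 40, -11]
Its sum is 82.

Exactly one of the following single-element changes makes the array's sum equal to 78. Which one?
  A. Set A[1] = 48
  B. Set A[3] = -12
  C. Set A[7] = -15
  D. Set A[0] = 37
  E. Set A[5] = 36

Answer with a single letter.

Answer: C

Derivation:
Option A: A[1] 14->48, delta=34, new_sum=82+(34)=116
Option B: A[3] -20->-12, delta=8, new_sum=82+(8)=90
Option C: A[7] -11->-15, delta=-4, new_sum=82+(-4)=78 <-- matches target
Option D: A[0] 36->37, delta=1, new_sum=82+(1)=83
Option E: A[5] -8->36, delta=44, new_sum=82+(44)=126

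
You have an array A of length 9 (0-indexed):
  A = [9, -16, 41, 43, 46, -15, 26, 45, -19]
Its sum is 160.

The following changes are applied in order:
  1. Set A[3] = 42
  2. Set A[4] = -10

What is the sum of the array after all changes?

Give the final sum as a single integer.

Initial sum: 160
Change 1: A[3] 43 -> 42, delta = -1, sum = 159
Change 2: A[4] 46 -> -10, delta = -56, sum = 103

Answer: 103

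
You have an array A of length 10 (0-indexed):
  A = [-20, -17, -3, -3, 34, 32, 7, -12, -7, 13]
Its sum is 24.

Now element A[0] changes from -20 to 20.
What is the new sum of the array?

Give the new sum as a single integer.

Old value at index 0: -20
New value at index 0: 20
Delta = 20 - -20 = 40
New sum = old_sum + delta = 24 + (40) = 64

Answer: 64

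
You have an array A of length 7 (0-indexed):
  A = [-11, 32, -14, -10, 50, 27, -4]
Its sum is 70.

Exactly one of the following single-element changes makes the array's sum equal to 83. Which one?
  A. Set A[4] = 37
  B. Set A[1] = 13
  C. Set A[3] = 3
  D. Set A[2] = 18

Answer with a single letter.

Option A: A[4] 50->37, delta=-13, new_sum=70+(-13)=57
Option B: A[1] 32->13, delta=-19, new_sum=70+(-19)=51
Option C: A[3] -10->3, delta=13, new_sum=70+(13)=83 <-- matches target
Option D: A[2] -14->18, delta=32, new_sum=70+(32)=102

Answer: C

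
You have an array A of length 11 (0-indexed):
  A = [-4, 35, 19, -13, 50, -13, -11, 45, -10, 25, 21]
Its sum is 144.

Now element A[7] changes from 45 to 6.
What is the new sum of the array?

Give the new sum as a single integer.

Old value at index 7: 45
New value at index 7: 6
Delta = 6 - 45 = -39
New sum = old_sum + delta = 144 + (-39) = 105

Answer: 105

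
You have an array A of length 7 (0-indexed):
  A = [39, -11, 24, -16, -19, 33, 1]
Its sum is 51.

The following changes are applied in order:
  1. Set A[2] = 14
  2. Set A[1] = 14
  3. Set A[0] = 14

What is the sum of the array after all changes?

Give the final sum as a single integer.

Initial sum: 51
Change 1: A[2] 24 -> 14, delta = -10, sum = 41
Change 2: A[1] -11 -> 14, delta = 25, sum = 66
Change 3: A[0] 39 -> 14, delta = -25, sum = 41

Answer: 41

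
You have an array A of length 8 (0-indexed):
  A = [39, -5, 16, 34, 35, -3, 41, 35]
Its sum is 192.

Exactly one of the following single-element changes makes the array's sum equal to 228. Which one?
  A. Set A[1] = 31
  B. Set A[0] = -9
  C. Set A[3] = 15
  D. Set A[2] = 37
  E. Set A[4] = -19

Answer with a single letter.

Option A: A[1] -5->31, delta=36, new_sum=192+(36)=228 <-- matches target
Option B: A[0] 39->-9, delta=-48, new_sum=192+(-48)=144
Option C: A[3] 34->15, delta=-19, new_sum=192+(-19)=173
Option D: A[2] 16->37, delta=21, new_sum=192+(21)=213
Option E: A[4] 35->-19, delta=-54, new_sum=192+(-54)=138

Answer: A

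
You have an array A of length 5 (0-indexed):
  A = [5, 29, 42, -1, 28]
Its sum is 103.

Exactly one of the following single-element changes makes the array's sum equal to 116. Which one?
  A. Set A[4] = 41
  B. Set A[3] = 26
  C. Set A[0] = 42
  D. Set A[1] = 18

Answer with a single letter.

Option A: A[4] 28->41, delta=13, new_sum=103+(13)=116 <-- matches target
Option B: A[3] -1->26, delta=27, new_sum=103+(27)=130
Option C: A[0] 5->42, delta=37, new_sum=103+(37)=140
Option D: A[1] 29->18, delta=-11, new_sum=103+(-11)=92

Answer: A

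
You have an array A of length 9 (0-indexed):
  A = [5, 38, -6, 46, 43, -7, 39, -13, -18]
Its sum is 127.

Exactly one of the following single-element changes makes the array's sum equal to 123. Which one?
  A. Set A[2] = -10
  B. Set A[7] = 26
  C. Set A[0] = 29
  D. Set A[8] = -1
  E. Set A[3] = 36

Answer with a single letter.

Option A: A[2] -6->-10, delta=-4, new_sum=127+(-4)=123 <-- matches target
Option B: A[7] -13->26, delta=39, new_sum=127+(39)=166
Option C: A[0] 5->29, delta=24, new_sum=127+(24)=151
Option D: A[8] -18->-1, delta=17, new_sum=127+(17)=144
Option E: A[3] 46->36, delta=-10, new_sum=127+(-10)=117

Answer: A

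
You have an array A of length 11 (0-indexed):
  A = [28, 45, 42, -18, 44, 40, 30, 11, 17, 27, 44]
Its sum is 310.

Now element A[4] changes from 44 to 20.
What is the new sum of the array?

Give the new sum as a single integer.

Old value at index 4: 44
New value at index 4: 20
Delta = 20 - 44 = -24
New sum = old_sum + delta = 310 + (-24) = 286

Answer: 286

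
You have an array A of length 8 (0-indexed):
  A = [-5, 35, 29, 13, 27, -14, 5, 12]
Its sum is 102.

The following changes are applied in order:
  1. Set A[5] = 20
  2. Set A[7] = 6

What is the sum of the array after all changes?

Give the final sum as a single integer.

Initial sum: 102
Change 1: A[5] -14 -> 20, delta = 34, sum = 136
Change 2: A[7] 12 -> 6, delta = -6, sum = 130

Answer: 130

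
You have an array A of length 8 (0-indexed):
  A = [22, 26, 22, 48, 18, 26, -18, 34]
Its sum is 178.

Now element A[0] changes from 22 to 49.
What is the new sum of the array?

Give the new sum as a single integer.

Old value at index 0: 22
New value at index 0: 49
Delta = 49 - 22 = 27
New sum = old_sum + delta = 178 + (27) = 205

Answer: 205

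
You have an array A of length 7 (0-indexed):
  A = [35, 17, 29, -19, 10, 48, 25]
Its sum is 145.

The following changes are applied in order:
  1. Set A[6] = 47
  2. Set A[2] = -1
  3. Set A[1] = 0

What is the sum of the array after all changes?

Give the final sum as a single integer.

Initial sum: 145
Change 1: A[6] 25 -> 47, delta = 22, sum = 167
Change 2: A[2] 29 -> -1, delta = -30, sum = 137
Change 3: A[1] 17 -> 0, delta = -17, sum = 120

Answer: 120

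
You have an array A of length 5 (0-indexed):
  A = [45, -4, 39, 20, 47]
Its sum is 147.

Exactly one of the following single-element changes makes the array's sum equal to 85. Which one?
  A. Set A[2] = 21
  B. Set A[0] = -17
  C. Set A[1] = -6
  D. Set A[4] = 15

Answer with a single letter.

Answer: B

Derivation:
Option A: A[2] 39->21, delta=-18, new_sum=147+(-18)=129
Option B: A[0] 45->-17, delta=-62, new_sum=147+(-62)=85 <-- matches target
Option C: A[1] -4->-6, delta=-2, new_sum=147+(-2)=145
Option D: A[4] 47->15, delta=-32, new_sum=147+(-32)=115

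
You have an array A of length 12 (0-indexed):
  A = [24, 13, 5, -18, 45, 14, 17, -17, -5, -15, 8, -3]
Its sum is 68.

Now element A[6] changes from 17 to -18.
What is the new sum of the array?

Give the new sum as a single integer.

Answer: 33

Derivation:
Old value at index 6: 17
New value at index 6: -18
Delta = -18 - 17 = -35
New sum = old_sum + delta = 68 + (-35) = 33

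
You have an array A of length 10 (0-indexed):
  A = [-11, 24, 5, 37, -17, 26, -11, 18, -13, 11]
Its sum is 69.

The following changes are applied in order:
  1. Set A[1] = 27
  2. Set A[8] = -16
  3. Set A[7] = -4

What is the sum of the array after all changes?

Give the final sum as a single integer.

Initial sum: 69
Change 1: A[1] 24 -> 27, delta = 3, sum = 72
Change 2: A[8] -13 -> -16, delta = -3, sum = 69
Change 3: A[7] 18 -> -4, delta = -22, sum = 47

Answer: 47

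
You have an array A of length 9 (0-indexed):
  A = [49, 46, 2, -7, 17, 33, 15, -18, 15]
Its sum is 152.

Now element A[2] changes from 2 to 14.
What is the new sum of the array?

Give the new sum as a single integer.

Old value at index 2: 2
New value at index 2: 14
Delta = 14 - 2 = 12
New sum = old_sum + delta = 152 + (12) = 164

Answer: 164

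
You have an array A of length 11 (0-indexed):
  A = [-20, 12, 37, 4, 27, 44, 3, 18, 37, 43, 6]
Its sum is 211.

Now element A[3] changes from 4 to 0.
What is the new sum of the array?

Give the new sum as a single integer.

Old value at index 3: 4
New value at index 3: 0
Delta = 0 - 4 = -4
New sum = old_sum + delta = 211 + (-4) = 207

Answer: 207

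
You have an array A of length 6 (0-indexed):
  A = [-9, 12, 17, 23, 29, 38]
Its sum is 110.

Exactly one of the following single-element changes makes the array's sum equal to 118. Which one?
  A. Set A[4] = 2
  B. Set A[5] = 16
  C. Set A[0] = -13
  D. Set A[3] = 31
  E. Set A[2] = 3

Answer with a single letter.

Answer: D

Derivation:
Option A: A[4] 29->2, delta=-27, new_sum=110+(-27)=83
Option B: A[5] 38->16, delta=-22, new_sum=110+(-22)=88
Option C: A[0] -9->-13, delta=-4, new_sum=110+(-4)=106
Option D: A[3] 23->31, delta=8, new_sum=110+(8)=118 <-- matches target
Option E: A[2] 17->3, delta=-14, new_sum=110+(-14)=96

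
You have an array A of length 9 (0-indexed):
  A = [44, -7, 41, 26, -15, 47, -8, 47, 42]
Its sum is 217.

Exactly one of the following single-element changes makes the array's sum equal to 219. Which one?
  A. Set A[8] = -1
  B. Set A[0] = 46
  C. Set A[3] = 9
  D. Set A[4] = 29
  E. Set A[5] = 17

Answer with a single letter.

Answer: B

Derivation:
Option A: A[8] 42->-1, delta=-43, new_sum=217+(-43)=174
Option B: A[0] 44->46, delta=2, new_sum=217+(2)=219 <-- matches target
Option C: A[3] 26->9, delta=-17, new_sum=217+(-17)=200
Option D: A[4] -15->29, delta=44, new_sum=217+(44)=261
Option E: A[5] 47->17, delta=-30, new_sum=217+(-30)=187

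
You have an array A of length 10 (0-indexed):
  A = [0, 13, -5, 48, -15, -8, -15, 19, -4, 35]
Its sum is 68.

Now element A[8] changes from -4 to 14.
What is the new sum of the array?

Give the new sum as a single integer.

Old value at index 8: -4
New value at index 8: 14
Delta = 14 - -4 = 18
New sum = old_sum + delta = 68 + (18) = 86

Answer: 86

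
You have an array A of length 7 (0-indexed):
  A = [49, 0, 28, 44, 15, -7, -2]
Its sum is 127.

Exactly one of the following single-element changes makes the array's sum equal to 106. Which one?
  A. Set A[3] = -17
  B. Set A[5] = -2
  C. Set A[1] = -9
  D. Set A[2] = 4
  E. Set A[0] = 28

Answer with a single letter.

Answer: E

Derivation:
Option A: A[3] 44->-17, delta=-61, new_sum=127+(-61)=66
Option B: A[5] -7->-2, delta=5, new_sum=127+(5)=132
Option C: A[1] 0->-9, delta=-9, new_sum=127+(-9)=118
Option D: A[2] 28->4, delta=-24, new_sum=127+(-24)=103
Option E: A[0] 49->28, delta=-21, new_sum=127+(-21)=106 <-- matches target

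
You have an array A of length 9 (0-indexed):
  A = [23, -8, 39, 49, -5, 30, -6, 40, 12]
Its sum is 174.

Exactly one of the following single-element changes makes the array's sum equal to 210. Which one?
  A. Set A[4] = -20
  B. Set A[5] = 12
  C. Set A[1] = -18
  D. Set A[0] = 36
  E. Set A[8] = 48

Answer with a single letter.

Answer: E

Derivation:
Option A: A[4] -5->-20, delta=-15, new_sum=174+(-15)=159
Option B: A[5] 30->12, delta=-18, new_sum=174+(-18)=156
Option C: A[1] -8->-18, delta=-10, new_sum=174+(-10)=164
Option D: A[0] 23->36, delta=13, new_sum=174+(13)=187
Option E: A[8] 12->48, delta=36, new_sum=174+(36)=210 <-- matches target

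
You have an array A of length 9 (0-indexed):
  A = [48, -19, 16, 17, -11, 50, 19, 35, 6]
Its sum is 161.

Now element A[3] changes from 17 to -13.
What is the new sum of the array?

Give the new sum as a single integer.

Old value at index 3: 17
New value at index 3: -13
Delta = -13 - 17 = -30
New sum = old_sum + delta = 161 + (-30) = 131

Answer: 131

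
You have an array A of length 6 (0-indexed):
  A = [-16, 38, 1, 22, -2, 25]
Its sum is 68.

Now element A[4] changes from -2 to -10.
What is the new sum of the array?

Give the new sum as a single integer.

Old value at index 4: -2
New value at index 4: -10
Delta = -10 - -2 = -8
New sum = old_sum + delta = 68 + (-8) = 60

Answer: 60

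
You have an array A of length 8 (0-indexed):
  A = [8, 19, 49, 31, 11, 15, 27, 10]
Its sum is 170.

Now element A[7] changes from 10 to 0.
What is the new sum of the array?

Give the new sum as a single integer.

Answer: 160

Derivation:
Old value at index 7: 10
New value at index 7: 0
Delta = 0 - 10 = -10
New sum = old_sum + delta = 170 + (-10) = 160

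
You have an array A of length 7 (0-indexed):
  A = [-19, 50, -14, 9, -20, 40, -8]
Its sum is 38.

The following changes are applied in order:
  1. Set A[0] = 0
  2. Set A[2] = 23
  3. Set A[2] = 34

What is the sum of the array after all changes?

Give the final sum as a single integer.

Answer: 105

Derivation:
Initial sum: 38
Change 1: A[0] -19 -> 0, delta = 19, sum = 57
Change 2: A[2] -14 -> 23, delta = 37, sum = 94
Change 3: A[2] 23 -> 34, delta = 11, sum = 105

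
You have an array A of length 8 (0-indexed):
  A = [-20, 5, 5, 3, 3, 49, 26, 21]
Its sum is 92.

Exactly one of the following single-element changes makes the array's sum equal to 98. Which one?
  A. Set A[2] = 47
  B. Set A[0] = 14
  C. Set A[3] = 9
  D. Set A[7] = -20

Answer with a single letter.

Option A: A[2] 5->47, delta=42, new_sum=92+(42)=134
Option B: A[0] -20->14, delta=34, new_sum=92+(34)=126
Option C: A[3] 3->9, delta=6, new_sum=92+(6)=98 <-- matches target
Option D: A[7] 21->-20, delta=-41, new_sum=92+(-41)=51

Answer: C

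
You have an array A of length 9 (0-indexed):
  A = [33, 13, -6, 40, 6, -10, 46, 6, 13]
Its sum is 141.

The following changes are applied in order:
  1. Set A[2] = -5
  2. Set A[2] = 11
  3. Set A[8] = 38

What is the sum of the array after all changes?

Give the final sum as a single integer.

Initial sum: 141
Change 1: A[2] -6 -> -5, delta = 1, sum = 142
Change 2: A[2] -5 -> 11, delta = 16, sum = 158
Change 3: A[8] 13 -> 38, delta = 25, sum = 183

Answer: 183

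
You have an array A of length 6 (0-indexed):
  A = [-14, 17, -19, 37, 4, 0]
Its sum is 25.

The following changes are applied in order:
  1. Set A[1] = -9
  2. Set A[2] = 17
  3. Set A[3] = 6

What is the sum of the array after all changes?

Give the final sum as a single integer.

Answer: 4

Derivation:
Initial sum: 25
Change 1: A[1] 17 -> -9, delta = -26, sum = -1
Change 2: A[2] -19 -> 17, delta = 36, sum = 35
Change 3: A[3] 37 -> 6, delta = -31, sum = 4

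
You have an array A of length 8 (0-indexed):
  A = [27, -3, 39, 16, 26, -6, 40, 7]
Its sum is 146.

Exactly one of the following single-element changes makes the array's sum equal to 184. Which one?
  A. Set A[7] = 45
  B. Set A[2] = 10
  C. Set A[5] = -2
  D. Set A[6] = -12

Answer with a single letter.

Option A: A[7] 7->45, delta=38, new_sum=146+(38)=184 <-- matches target
Option B: A[2] 39->10, delta=-29, new_sum=146+(-29)=117
Option C: A[5] -6->-2, delta=4, new_sum=146+(4)=150
Option D: A[6] 40->-12, delta=-52, new_sum=146+(-52)=94

Answer: A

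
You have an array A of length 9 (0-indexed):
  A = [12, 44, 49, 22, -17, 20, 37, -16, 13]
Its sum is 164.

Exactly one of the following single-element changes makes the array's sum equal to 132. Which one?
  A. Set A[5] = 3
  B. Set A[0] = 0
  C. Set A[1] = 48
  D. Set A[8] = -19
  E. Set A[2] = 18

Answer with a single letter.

Option A: A[5] 20->3, delta=-17, new_sum=164+(-17)=147
Option B: A[0] 12->0, delta=-12, new_sum=164+(-12)=152
Option C: A[1] 44->48, delta=4, new_sum=164+(4)=168
Option D: A[8] 13->-19, delta=-32, new_sum=164+(-32)=132 <-- matches target
Option E: A[2] 49->18, delta=-31, new_sum=164+(-31)=133

Answer: D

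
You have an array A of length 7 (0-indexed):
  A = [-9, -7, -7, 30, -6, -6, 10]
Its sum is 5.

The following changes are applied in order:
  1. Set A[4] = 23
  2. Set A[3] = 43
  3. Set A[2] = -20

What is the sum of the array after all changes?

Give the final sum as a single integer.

Initial sum: 5
Change 1: A[4] -6 -> 23, delta = 29, sum = 34
Change 2: A[3] 30 -> 43, delta = 13, sum = 47
Change 3: A[2] -7 -> -20, delta = -13, sum = 34

Answer: 34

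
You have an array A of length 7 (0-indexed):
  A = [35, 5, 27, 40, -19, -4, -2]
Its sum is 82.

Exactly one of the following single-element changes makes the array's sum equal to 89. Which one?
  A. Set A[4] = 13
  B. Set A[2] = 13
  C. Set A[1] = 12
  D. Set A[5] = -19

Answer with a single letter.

Answer: C

Derivation:
Option A: A[4] -19->13, delta=32, new_sum=82+(32)=114
Option B: A[2] 27->13, delta=-14, new_sum=82+(-14)=68
Option C: A[1] 5->12, delta=7, new_sum=82+(7)=89 <-- matches target
Option D: A[5] -4->-19, delta=-15, new_sum=82+(-15)=67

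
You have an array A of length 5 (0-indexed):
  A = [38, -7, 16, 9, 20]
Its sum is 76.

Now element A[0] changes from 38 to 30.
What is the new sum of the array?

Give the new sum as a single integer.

Old value at index 0: 38
New value at index 0: 30
Delta = 30 - 38 = -8
New sum = old_sum + delta = 76 + (-8) = 68

Answer: 68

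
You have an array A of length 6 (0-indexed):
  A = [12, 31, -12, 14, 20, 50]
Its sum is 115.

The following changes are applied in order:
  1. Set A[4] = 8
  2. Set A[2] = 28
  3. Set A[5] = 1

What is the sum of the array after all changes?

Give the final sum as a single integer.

Answer: 94

Derivation:
Initial sum: 115
Change 1: A[4] 20 -> 8, delta = -12, sum = 103
Change 2: A[2] -12 -> 28, delta = 40, sum = 143
Change 3: A[5] 50 -> 1, delta = -49, sum = 94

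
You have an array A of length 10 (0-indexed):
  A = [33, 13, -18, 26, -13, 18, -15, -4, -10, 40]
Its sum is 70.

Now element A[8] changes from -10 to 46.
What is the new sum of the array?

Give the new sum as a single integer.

Old value at index 8: -10
New value at index 8: 46
Delta = 46 - -10 = 56
New sum = old_sum + delta = 70 + (56) = 126

Answer: 126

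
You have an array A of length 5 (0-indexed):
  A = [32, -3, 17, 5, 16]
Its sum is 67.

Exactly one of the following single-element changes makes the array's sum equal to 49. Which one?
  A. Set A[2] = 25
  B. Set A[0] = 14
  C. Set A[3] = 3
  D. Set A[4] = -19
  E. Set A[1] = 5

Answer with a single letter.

Option A: A[2] 17->25, delta=8, new_sum=67+(8)=75
Option B: A[0] 32->14, delta=-18, new_sum=67+(-18)=49 <-- matches target
Option C: A[3] 5->3, delta=-2, new_sum=67+(-2)=65
Option D: A[4] 16->-19, delta=-35, new_sum=67+(-35)=32
Option E: A[1] -3->5, delta=8, new_sum=67+(8)=75

Answer: B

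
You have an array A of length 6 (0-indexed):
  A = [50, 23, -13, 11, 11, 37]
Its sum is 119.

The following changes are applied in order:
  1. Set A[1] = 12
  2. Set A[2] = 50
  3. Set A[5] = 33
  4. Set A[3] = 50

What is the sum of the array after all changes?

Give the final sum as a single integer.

Initial sum: 119
Change 1: A[1] 23 -> 12, delta = -11, sum = 108
Change 2: A[2] -13 -> 50, delta = 63, sum = 171
Change 3: A[5] 37 -> 33, delta = -4, sum = 167
Change 4: A[3] 11 -> 50, delta = 39, sum = 206

Answer: 206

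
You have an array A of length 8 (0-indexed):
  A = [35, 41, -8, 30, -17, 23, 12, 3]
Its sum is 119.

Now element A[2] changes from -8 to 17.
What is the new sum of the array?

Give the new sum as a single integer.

Answer: 144

Derivation:
Old value at index 2: -8
New value at index 2: 17
Delta = 17 - -8 = 25
New sum = old_sum + delta = 119 + (25) = 144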